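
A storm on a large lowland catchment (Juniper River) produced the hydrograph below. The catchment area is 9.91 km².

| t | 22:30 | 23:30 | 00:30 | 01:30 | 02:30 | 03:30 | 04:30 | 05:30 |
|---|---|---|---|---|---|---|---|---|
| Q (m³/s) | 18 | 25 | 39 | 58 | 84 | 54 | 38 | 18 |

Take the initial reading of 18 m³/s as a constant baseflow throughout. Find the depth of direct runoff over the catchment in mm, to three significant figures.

Direct runoff: 0.0, 7.0, 21.0, 40.0, 66.0, 36.0, 20.0, 0.0 m³/s; ΣQ_DR = 190.0 m³/s.
V = ΣQ_DR · Δt = 190.0 × 3600 s = 6.840 × 10^5 m³.
Over A = 9.91 km², depth = V / A = 69.0 mm.

d ≈ 69.0 mm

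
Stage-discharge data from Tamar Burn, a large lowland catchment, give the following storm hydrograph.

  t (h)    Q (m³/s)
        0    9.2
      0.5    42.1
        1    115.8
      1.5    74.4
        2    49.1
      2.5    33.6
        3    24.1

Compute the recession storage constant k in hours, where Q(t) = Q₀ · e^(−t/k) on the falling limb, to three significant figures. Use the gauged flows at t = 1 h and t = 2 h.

On the falling limb, Q drops from 115.8 to 49.1 m³/s between t = 1 h and t = 2 h (Δt = 1 h).
k = −Δt / ln(Q₂/Q₁) = −1 / ln(49.1/115.8) = 1.17 h.

k ≈ 1.17 h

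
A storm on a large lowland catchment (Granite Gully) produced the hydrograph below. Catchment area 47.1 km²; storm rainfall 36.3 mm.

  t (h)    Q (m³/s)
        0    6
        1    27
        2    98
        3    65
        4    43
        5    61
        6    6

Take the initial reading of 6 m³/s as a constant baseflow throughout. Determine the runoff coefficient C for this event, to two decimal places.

C ≈ 0.56

ΣQ_DR = 264.0 m³/s; V = ΣQ_DR·Δt = 9.504 × 10^5 m³.
Runoff depth d = V / A = 20.18 mm.
C = d / P = 20.18 / 36.3 = 0.56.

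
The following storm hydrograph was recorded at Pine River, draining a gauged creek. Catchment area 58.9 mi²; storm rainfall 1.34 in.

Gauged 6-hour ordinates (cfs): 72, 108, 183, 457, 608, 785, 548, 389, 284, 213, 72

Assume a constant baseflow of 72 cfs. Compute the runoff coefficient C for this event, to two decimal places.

C ≈ 0.34

ΣQ_DR = 2927 cfs; V = ΣQ_DR·Δt = 6.322 × 10^7 ft³.
Runoff depth d = V / A = 0.4620 in.
C = d / P = 0.4620 / 1.34 = 0.34.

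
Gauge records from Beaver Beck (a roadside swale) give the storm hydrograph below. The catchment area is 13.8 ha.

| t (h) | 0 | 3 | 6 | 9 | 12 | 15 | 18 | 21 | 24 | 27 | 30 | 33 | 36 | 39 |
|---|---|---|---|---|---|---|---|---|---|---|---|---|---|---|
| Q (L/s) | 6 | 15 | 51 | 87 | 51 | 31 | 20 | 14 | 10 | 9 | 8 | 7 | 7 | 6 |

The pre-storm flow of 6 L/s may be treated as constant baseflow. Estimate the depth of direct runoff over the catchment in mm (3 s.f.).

Direct runoff: 0.0, 9.0, 45.0, 81.0, 45.0, 25.0, 14.0, 8.0, 4.0, 3.0, 2.0, 1.0, 1.0, 0.0 L/s; ΣQ_DR = 238.0 L/s.
V = ΣQ_DR · Δt = 238.0 × 10800 s = 2.570 × 10^6 L.
Over A = 13.8 ha, depth = V / A = 18.6 mm.

d ≈ 18.6 mm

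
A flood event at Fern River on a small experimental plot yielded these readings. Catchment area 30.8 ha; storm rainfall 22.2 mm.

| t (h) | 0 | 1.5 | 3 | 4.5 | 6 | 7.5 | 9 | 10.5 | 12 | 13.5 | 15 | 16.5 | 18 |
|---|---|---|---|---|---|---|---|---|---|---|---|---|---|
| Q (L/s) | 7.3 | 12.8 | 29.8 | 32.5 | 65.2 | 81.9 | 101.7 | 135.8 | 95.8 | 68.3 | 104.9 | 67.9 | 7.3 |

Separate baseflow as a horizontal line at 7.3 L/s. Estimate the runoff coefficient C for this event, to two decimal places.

ΣQ_DR = 716.3 L/s; V = ΣQ_DR·Δt = 3.868 × 10^6 L.
Runoff depth d = V / A = 12.56 mm.
C = d / P = 12.56 / 22.2 = 0.57.

C ≈ 0.57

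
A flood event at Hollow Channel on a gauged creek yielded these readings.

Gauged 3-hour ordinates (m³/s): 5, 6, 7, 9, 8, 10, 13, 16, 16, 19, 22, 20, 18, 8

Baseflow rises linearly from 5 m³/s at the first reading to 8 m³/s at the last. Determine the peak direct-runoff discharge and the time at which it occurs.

Subtracting baseflow gives direct-runoff ordinates: 0.00, 0.77, 1.54, 3.31, 2.08, 3.85, 6.62, 9.38, 9.15, 11.92, 14.69, 12.46, 10.23, 0.00 m³/s.
The maximum is 14.69 m³/s, occurring at the reading for t = 30 h.

Q_p = 14.69 m³/s at t = 30 h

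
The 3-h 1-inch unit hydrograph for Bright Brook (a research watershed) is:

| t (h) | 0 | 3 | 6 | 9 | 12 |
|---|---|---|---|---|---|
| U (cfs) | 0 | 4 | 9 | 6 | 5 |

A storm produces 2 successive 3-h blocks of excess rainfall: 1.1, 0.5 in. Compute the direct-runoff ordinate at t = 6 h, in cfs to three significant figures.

Q ≈ 11.9 cfs

By discrete convolution, Q_j = Σ (P_i / 1 in) · U_{j−i}.
At t = 6 h (j=2): Q = (1.1/1)·9 + (0.5/1)·4 = 11.9 cfs.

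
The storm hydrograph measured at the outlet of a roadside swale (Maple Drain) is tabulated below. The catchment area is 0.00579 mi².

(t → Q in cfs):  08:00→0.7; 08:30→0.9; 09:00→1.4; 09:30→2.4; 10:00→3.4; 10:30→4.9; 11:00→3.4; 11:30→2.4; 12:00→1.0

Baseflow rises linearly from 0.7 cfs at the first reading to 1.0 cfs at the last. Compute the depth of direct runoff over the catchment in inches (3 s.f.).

Direct runoff: 0.00, 0.16, 0.62, 1.59, 2.55, 4.01, 2.48, 1.44, 0.00 cfs; ΣQ_DR = 12.85 cfs.
V = ΣQ_DR · Δt = 12.85 × 1800 s = 23130 ft³.
Over A = 0.00579 mi², depth = V / A = 1.72 in.

d ≈ 1.72 in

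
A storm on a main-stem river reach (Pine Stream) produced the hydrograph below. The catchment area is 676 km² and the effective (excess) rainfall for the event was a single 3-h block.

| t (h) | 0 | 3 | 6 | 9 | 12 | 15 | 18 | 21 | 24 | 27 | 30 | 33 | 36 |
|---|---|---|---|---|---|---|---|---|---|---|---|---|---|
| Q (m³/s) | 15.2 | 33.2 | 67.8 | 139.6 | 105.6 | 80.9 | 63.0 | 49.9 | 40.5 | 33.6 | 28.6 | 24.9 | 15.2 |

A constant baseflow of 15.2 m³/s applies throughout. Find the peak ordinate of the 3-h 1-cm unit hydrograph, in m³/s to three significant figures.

U_p ≈ 156 m³/s

Direct runoff: 0.0, 18.0, 52.6, 124.4, 90.4, 65.7, 47.8, 34.7, 25.3, 18.4, 13.4, 9.7, 0.0 m³/s; ΣQ_DR = 500.4 m³/s, peak = 124.4 m³/s.
Runoff depth d = ΣQ_DR·Δt / A = 500.4 × 10800 / (676 km²) = 7.995 mm.
The 1-cm UH is the DRH scaled by (10 mm)/d, so U_p = 124.4 × 10/7.995 = 156 m³/s.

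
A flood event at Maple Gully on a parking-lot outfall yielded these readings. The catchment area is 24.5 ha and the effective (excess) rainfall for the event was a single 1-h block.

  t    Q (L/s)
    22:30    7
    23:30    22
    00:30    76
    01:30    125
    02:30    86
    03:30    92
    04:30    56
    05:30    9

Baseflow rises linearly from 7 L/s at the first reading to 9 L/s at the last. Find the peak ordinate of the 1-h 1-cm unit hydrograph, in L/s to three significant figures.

U_p ≈ 195 L/s

Direct runoff: 0.00, 14.71, 68.43, 117.14, 77.86, 83.57, 47.29, 0.00 L/s; ΣQ_DR = 409.0 L/s, peak = 117.14 L/s.
Runoff depth d = ΣQ_DR·Δt / A = 409.0 × 3600 / (24.5 ha) = 6.010 mm.
The 1-cm UH is the DRH scaled by (10 mm)/d, so U_p = 117.14 × 10/6.010 = 195 L/s.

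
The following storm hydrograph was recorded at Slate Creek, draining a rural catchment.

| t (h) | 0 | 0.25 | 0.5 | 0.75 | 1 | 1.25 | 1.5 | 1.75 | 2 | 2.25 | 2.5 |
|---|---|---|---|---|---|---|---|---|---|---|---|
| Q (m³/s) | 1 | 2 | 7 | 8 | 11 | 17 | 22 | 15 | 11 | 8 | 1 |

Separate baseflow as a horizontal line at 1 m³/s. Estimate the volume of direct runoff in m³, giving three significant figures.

V ≈ 82800 m³

Direct-runoff ordinates (Q − Q_b): 0.0, 1.0, 6.0, 7.0, 10.0, 16.0, 21.0, 14.0, 10.0, 7.0, 0.0 m³/s.
ΣQ_DR = 92.00 m³/s.
With Δt = 0.25 h = 900 s, V = ΣQ_DR · Δt = 92.00 × 900 = 82800 m³.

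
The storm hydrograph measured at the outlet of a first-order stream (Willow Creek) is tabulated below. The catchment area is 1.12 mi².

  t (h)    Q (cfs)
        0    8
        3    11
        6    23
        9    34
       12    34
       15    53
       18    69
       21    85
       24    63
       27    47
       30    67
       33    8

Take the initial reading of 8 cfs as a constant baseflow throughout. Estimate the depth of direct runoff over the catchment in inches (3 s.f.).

Direct runoff: 0.0, 3.0, 15.0, 26.0, 26.0, 45.0, 61.0, 77.0, 55.0, 39.0, 59.0, 0.0 cfs; ΣQ_DR = 406.0 cfs.
V = ΣQ_DR · Δt = 406.0 × 10800 s = 4.385 × 10^6 ft³.
Over A = 1.12 mi², depth = V / A = 1.69 in.

d ≈ 1.69 in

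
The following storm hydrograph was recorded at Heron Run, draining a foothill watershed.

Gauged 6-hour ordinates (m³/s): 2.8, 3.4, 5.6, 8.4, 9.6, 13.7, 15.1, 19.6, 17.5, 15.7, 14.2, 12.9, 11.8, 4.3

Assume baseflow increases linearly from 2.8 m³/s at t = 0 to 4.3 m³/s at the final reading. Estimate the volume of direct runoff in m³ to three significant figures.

V ≈ 2.27 × 10^6 m³

Direct-runoff ordinates (Q − Q_b): 0.00, 0.48, 2.57, 5.25, 6.34, 10.32, 11.61, 15.99, 13.78, 11.86, 10.25, 8.83, 7.62, 0.00 m³/s.
ΣQ_DR = 104.9 m³/s.
With Δt = 6 h = 21600 s, V = ΣQ_DR · Δt = 104.9 × 21600 = 2.27 × 10^6 m³.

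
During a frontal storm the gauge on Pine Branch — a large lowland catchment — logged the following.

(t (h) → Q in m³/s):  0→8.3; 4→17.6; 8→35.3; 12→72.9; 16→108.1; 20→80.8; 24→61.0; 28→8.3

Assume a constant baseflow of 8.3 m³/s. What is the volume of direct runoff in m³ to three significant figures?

V ≈ 4.69 × 10^6 m³

Direct-runoff ordinates (Q − Q_b): 0.0, 9.3, 27.0, 64.6, 99.8, 72.5, 52.7, 0.0 m³/s.
ΣQ_DR = 325.9 m³/s.
With Δt = 4 h = 14400 s, V = ΣQ_DR · Δt = 325.9 × 14400 = 4.69 × 10^6 m³.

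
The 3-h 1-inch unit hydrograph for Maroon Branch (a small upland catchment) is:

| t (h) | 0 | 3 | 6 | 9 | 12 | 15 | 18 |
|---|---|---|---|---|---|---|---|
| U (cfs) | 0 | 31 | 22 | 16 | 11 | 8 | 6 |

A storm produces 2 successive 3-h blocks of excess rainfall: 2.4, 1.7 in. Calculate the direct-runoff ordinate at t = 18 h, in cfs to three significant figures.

Q ≈ 28.0 cfs

By discrete convolution, Q_j = Σ (P_i / 1 in) · U_{j−i}.
At t = 18 h (j=6): Q = (2.4/1)·6 + (1.7/1)·8 = 28.0 cfs.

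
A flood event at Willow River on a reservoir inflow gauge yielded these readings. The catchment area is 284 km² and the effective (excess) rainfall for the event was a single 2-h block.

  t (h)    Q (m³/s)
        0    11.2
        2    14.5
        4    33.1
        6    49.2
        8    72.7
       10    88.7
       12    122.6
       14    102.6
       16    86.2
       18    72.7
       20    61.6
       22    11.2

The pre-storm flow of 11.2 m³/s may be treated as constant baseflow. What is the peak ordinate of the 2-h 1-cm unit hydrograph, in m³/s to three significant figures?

U_p ≈ 74.2 m³/s

Direct runoff: 0.0, 3.3, 21.9, 38.0, 61.5, 77.5, 111.4, 91.4, 75.0, 61.5, 50.4, 0.0 m³/s; ΣQ_DR = 591.9 m³/s, peak = 111.4 m³/s.
Runoff depth d = ΣQ_DR·Δt / A = 591.9 × 7200 / (284 km²) = 15.01 mm.
The 1-cm UH is the DRH scaled by (10 mm)/d, so U_p = 111.4 × 10/15.01 = 74.2 m³/s.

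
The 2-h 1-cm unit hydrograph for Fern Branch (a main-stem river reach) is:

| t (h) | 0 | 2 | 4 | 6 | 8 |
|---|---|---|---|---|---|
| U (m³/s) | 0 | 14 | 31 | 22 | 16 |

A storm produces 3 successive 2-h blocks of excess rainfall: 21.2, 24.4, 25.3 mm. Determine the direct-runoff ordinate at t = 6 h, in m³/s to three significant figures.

Q ≈ 158 m³/s

By discrete convolution, Q_j = Σ (P_i / 10 mm) · U_{j−i}.
At t = 6 h (j=3): Q = (21.2/10)·22 + (24.4/10)·31 + (25.3/10)·14 = 158 m³/s.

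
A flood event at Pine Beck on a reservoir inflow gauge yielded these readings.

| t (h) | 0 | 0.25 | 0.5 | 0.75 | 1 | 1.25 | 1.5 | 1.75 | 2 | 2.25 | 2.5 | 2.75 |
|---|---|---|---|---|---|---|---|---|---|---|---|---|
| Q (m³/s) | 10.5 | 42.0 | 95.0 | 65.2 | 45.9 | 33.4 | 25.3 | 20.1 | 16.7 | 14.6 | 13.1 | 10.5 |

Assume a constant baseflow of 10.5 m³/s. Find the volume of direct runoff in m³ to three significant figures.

V ≈ 2.40 × 10^5 m³

Direct-runoff ordinates (Q − Q_b): 0.0, 31.5, 84.5, 54.7, 35.4, 22.9, 14.8, 9.6, 6.2, 4.1, 2.6, 0.0 m³/s.
ΣQ_DR = 266.3 m³/s.
With Δt = 0.25 h = 900 s, V = ΣQ_DR · Δt = 266.3 × 900 = 2.40 × 10^5 m³.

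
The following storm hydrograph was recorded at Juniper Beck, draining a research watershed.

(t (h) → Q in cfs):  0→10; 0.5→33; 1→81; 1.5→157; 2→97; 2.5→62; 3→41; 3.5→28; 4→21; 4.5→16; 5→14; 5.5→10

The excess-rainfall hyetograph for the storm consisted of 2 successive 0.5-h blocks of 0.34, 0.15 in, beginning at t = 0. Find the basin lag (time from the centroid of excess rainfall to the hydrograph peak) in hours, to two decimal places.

t_L ≈ 1.10 h

Centroid of excess rainfall: t_c = Σ P_i·t̄_i / ΣP_i = 0.4031 h (block centres at 0.25, 0.75 h).
Hydrograph peak occurs at t = 1.5 h, so basin lag t_L = 1.5 − 0.4031 = 1.10 h.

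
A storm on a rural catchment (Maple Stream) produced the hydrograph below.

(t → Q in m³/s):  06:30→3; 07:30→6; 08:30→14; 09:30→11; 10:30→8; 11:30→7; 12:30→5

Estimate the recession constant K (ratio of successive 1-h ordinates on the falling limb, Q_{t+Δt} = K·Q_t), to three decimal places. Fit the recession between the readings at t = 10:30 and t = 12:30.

K ≈ 0.791

Using the recession-limb readings at t = 10:30 and t = 12:30: Q falls from 8 to 5 m³/s over 2 intervals.
K = (Q₂/Q₁)^(1/2) = (5/8)^(1/2) = 0.791.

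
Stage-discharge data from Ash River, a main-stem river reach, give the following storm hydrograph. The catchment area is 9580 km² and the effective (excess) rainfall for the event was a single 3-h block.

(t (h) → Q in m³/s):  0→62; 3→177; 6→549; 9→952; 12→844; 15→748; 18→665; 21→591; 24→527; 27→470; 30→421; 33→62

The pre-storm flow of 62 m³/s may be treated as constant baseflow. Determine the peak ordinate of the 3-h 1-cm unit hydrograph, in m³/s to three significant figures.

Direct runoff: 0.0, 115.0, 487.0, 890.0, 782.0, 686.0, 603.0, 529.0, 465.0, 408.0, 359.0, 0.0 m³/s; ΣQ_DR = 5324 m³/s, peak = 890.0 m³/s.
Runoff depth d = ΣQ_DR·Δt / A = 5324 × 10800 / (9580 km²) = 6.002 mm.
The 1-cm UH is the DRH scaled by (10 mm)/d, so U_p = 890.0 × 10/6.002 = 1480 m³/s.

U_p ≈ 1480 m³/s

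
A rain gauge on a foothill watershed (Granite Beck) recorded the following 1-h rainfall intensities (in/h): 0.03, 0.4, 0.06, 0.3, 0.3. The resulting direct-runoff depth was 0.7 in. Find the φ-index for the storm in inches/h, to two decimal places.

Only the 3 blocks with intensity above φ contribute runoff: 0.4, 0.3, 0.3 in/h.
Σ(I−φ)·Δt = d  ⇒  (0.4+0.3+0.3 − 3φ)·1 = 0.7
φ = (1.000 − 0.7/1) / 3 = 0.10 in/h.

φ ≈ 0.10 in/h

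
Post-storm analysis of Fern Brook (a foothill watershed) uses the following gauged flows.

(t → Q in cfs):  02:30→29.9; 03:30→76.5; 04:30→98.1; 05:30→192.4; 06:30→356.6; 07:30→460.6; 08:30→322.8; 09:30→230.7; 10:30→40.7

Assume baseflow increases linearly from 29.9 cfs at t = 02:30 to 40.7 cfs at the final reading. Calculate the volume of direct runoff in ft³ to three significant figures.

V ≈ 5.37 × 10^6 ft³

Direct-runoff ordinates (Q − Q_b): 0.00, 45.25, 65.50, 158.45, 321.30, 423.95, 284.80, 191.35, 0.00 cfs.
ΣQ_DR = 1491 cfs.
With Δt = 1 h = 3600 s, V = ΣQ_DR · Δt = 1491 × 3600 = 5.37 × 10^6 ft³.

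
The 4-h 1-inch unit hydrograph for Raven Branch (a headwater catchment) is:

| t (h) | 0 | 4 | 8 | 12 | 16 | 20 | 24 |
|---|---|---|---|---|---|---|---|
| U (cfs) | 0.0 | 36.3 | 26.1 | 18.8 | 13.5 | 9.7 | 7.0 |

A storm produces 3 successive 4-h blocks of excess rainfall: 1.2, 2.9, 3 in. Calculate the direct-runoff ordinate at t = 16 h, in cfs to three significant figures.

By discrete convolution, Q_j = Σ (P_i / 1 in) · U_{j−i}.
At t = 16 h (j=4): Q = (1.2/1)·13.5 + (2.9/1)·18.8 + (3/1)·26.1 = 149 cfs.

Q ≈ 149 cfs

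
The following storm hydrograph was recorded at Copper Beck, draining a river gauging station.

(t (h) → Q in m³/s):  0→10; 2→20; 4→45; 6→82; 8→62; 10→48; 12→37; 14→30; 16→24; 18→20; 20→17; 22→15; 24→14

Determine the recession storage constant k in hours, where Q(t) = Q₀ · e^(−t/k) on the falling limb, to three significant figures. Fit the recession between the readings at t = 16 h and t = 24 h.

k ≈ 14.8 h

On the falling limb, Q drops from 24 to 14 m³/s between t = 16 h and t = 24 h (Δt = 8 h).
k = −Δt / ln(Q₂/Q₁) = −8 / ln(14/24) = 14.8 h.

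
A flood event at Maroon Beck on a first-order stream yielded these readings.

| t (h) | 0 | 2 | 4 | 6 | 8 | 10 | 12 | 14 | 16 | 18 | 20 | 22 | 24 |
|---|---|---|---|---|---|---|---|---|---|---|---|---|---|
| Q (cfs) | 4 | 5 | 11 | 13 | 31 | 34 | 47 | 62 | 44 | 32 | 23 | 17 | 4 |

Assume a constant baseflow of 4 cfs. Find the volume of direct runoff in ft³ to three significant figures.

V ≈ 1.98 × 10^6 ft³

Direct-runoff ordinates (Q − Q_b): 0.0, 1.0, 7.0, 9.0, 27.0, 30.0, 43.0, 58.0, 40.0, 28.0, 19.0, 13.0, 0.0 cfs.
ΣQ_DR = 275.0 cfs.
With Δt = 2 h = 7200 s, V = ΣQ_DR · Δt = 275.0 × 7200 = 1.98 × 10^6 ft³.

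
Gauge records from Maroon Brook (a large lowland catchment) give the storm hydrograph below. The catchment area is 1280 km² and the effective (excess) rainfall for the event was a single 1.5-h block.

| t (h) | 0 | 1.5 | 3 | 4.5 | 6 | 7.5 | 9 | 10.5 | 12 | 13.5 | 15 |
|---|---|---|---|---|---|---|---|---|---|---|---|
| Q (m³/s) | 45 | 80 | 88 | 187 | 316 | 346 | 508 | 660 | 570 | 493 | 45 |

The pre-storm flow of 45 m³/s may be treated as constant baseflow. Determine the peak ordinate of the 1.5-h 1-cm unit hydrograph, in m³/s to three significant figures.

U_p ≈ 513 m³/s

Direct runoff: 0.0, 35.0, 43.0, 142.0, 271.0, 301.0, 463.0, 615.0, 525.0, 448.0, 0.0 m³/s; ΣQ_DR = 2843 m³/s, peak = 615.0 m³/s.
Runoff depth d = ΣQ_DR·Δt / A = 2843 × 5400 / (1280 km²) = 11.99 mm.
The 1-cm UH is the DRH scaled by (10 mm)/d, so U_p = 615.0 × 10/11.99 = 513 m³/s.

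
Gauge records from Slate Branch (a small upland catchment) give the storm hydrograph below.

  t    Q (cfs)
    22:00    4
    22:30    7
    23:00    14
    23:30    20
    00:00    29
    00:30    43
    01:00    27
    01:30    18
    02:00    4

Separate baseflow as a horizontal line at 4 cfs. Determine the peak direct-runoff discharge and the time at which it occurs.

Subtracting baseflow gives direct-runoff ordinates: 0.0, 3.0, 10.0, 16.0, 25.0, 39.0, 23.0, 14.0, 0.0 cfs.
The maximum is 39.0 cfs, occurring at the reading for t = 00:30.

Q_p = 39.0 cfs at t = 00:30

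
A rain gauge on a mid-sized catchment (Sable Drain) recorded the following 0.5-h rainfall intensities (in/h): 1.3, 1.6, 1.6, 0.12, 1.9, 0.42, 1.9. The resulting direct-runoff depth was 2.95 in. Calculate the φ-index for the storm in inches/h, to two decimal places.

φ ≈ 0.48 in/h

Only the 5 blocks with intensity above φ contribute runoff: 1.3, 1.6, 1.6, 1.9, 1.9 in/h.
Σ(I−φ)·Δt = d  ⇒  (1.3+1.6+1.6+1.9+1.9 − 5φ)·0.5 = 2.95
φ = (8.300 − 2.95/0.5) / 5 = 0.48 in/h.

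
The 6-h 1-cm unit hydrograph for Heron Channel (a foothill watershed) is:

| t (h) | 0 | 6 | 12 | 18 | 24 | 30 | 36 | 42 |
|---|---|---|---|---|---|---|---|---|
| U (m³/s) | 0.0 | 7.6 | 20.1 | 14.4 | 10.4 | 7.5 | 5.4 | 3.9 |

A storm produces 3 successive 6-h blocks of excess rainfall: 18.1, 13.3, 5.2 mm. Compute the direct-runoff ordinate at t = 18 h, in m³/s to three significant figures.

Q ≈ 56.7 m³/s

By discrete convolution, Q_j = Σ (P_i / 10 mm) · U_{j−i}.
At t = 18 h (j=3): Q = (18.1/10)·14.4 + (13.3/10)·20.1 + (5.2/10)·7.6 = 56.7 m³/s.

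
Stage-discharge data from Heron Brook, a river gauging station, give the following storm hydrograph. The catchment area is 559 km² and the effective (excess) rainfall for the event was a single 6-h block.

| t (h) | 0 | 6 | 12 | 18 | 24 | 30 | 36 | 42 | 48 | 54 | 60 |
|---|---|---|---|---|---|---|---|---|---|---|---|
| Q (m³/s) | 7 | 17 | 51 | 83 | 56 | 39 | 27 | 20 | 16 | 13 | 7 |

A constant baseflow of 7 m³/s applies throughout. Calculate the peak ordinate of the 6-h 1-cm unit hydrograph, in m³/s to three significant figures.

U_p ≈ 75.9 m³/s

Direct runoff: 0.0, 10.0, 44.0, 76.0, 49.0, 32.0, 20.0, 13.0, 9.0, 6.0, 0.0 m³/s; ΣQ_DR = 259.0 m³/s, peak = 76.0 m³/s.
Runoff depth d = ΣQ_DR·Δt / A = 259.0 × 21600 / (559 km²) = 10.01 mm.
The 1-cm UH is the DRH scaled by (10 mm)/d, so U_p = 76.0 × 10/10.01 = 75.9 m³/s.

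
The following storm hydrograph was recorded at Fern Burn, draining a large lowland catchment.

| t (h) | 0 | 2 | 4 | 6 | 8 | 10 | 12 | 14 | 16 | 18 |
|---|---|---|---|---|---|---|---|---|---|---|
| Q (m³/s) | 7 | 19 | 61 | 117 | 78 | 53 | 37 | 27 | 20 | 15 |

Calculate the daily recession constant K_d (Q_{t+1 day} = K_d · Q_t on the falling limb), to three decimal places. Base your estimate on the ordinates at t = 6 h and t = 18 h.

K_d ≈ 0.016

Between t = 6 h and t = 18 h the flow falls from 117 to 15 m³/s over 6×2 h = 12 h.
Per-interval ratio K = (15/117)^(1/6) = 0.7101; K_d = K^(24/2) = 0.016.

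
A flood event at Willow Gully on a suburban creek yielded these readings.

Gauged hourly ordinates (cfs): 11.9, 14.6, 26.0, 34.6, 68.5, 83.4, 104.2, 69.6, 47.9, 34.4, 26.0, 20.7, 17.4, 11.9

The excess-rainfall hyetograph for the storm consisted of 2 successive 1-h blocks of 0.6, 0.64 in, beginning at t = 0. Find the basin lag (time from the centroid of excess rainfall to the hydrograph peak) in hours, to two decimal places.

t_L ≈ 4.98 h

Centroid of excess rainfall: t_c = Σ P_i·t̄_i / ΣP_i = 1.0161 h (block centres at 0.5, 1.5 h).
Hydrograph peak occurs at t = 6 h, so basin lag t_L = 6 − 1.0161 = 4.98 h.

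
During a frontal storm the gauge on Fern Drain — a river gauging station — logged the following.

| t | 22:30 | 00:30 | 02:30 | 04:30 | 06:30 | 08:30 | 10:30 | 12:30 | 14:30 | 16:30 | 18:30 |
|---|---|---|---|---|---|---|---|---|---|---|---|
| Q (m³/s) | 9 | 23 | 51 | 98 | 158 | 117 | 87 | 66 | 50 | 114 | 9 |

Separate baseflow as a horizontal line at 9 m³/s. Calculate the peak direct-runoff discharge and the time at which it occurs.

Q_p = 149.0 m³/s at t = 06:30

Subtracting baseflow gives direct-runoff ordinates: 0.0, 14.0, 42.0, 89.0, 149.0, 108.0, 78.0, 57.0, 41.0, 105.0, 0.0 m³/s.
The maximum is 149.0 m³/s, occurring at the reading for t = 06:30.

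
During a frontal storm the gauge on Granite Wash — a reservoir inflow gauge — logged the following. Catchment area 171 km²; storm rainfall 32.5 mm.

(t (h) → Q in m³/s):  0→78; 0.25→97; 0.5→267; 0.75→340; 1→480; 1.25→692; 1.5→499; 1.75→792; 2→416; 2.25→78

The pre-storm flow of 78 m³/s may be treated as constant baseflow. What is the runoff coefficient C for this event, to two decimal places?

ΣQ_DR = 2959 m³/s; V = ΣQ_DR·Δt = 2.663 × 10^6 m³.
Runoff depth d = V / A = 15.57 mm.
C = d / P = 15.57 / 32.5 = 0.48.

C ≈ 0.48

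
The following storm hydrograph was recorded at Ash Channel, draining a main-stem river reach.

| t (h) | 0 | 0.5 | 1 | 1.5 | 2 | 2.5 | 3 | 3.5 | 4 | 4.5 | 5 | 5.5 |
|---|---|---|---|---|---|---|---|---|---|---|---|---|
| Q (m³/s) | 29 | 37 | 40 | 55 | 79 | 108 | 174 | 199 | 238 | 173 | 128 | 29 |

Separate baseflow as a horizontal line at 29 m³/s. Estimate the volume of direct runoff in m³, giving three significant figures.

Direct-runoff ordinates (Q − Q_b): 0.0, 8.0, 11.0, 26.0, 50.0, 79.0, 145.0, 170.0, 209.0, 144.0, 99.0, 0.0 m³/s.
ΣQ_DR = 941.0 m³/s.
With Δt = 0.5 h = 1800 s, V = ΣQ_DR · Δt = 941.0 × 1800 = 1.69 × 10^6 m³.

V ≈ 1.69 × 10^6 m³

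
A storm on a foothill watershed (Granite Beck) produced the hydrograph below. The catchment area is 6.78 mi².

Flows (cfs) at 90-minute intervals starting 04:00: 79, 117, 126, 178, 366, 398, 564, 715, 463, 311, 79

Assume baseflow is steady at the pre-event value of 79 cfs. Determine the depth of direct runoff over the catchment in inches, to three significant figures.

d ≈ 0.866 in

Direct runoff: 0.0, 38.0, 47.0, 99.0, 287.0, 319.0, 485.0, 636.0, 384.0, 232.0, 0.0 cfs; ΣQ_DR = 2527 cfs.
V = ΣQ_DR · Δt = 2527 × 5400 s = 1.365 × 10^7 ft³.
Over A = 6.78 mi², depth = V / A = 0.866 in.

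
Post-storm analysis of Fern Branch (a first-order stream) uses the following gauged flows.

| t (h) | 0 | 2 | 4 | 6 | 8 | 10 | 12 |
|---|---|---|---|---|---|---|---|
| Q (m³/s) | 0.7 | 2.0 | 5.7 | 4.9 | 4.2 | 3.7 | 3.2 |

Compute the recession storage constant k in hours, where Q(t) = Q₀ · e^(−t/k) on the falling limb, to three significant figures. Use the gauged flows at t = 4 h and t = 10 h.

k ≈ 13.9 h

On the falling limb, Q drops from 5.7 to 3.7 m³/s between t = 4 h and t = 10 h (Δt = 6 h).
k = −Δt / ln(Q₂/Q₁) = −6 / ln(3.7/5.7) = 13.9 h.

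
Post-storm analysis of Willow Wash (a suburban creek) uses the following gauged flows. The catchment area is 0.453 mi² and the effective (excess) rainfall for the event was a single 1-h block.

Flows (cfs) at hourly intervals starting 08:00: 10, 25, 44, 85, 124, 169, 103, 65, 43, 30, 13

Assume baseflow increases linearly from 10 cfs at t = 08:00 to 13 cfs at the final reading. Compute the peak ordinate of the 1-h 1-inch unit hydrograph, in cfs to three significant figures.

U_p ≈ 78.8 cfs

Direct runoff: 0.00, 14.70, 33.40, 74.10, 112.80, 157.50, 91.20, 52.90, 30.60, 17.30, 0.00 cfs; ΣQ_DR = 584.5 cfs, peak = 157.50 cfs.
Runoff depth d = ΣQ_DR·Δt / A = 584.5 × 3600 / (0.453 mi²) = 1.999 in.
The 1-inch UH is the DRH scaled by (1 in)/d, so U_p = 157.50 × 1/1.999 = 78.8 cfs.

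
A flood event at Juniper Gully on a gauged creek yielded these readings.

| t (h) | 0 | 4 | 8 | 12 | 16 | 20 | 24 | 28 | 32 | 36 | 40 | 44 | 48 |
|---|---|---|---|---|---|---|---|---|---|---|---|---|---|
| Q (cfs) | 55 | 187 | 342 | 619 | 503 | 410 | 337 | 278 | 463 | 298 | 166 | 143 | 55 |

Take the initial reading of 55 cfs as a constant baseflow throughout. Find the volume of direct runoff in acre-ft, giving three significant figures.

V ≈ 1040 acre-ft

Direct-runoff ordinates (Q − Q_b): 0.0, 132.0, 287.0, 564.0, 448.0, 355.0, 282.0, 223.0, 408.0, 243.0, 111.0, 88.0, 0.0 cfs.
ΣQ_DR = 3141 cfs.
With Δt = 4 h = 14400 s, V = ΣQ_DR · Δt = 3141 × 14400 = 4.52 × 10^7 ft³ = 1040 acre-ft.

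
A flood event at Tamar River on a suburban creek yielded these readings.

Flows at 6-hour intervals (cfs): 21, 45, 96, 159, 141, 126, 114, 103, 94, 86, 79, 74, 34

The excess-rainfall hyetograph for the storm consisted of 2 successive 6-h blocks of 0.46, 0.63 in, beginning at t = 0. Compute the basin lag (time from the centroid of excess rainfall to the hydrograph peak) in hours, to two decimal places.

t_L ≈ 11.53 h

Centroid of excess rainfall: t_c = Σ P_i·t̄_i / ΣP_i = 6.4679 h (block centres at 3, 9 h).
Hydrograph peak occurs at t = 18 h, so basin lag t_L = 18 − 6.4679 = 11.53 h.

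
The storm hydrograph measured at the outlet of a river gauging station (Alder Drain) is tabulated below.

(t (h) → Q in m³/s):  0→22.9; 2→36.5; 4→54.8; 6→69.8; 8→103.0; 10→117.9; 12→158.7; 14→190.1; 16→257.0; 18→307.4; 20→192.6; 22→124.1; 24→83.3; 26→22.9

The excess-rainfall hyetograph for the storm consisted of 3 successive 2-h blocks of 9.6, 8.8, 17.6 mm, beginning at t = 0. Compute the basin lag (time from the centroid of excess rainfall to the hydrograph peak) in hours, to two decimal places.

t_L ≈ 14.56 h

Centroid of excess rainfall: t_c = Σ P_i·t̄_i / ΣP_i = 3.4444 h (block centres at 1, 3, 5 h).
Hydrograph peak occurs at t = 18 h, so basin lag t_L = 18 − 3.4444 = 14.56 h.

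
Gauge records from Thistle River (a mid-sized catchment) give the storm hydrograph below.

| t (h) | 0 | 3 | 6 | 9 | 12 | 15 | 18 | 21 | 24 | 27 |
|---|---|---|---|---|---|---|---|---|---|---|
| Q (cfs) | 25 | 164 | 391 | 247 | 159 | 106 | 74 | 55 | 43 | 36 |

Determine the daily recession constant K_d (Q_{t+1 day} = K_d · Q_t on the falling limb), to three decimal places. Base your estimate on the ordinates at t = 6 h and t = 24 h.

K_d ≈ 0.053

Between t = 6 h and t = 24 h the flow falls from 391 to 43 cfs over 6×3 h = 18 h.
Per-interval ratio K = (43/391)^(1/6) = 0.6922; K_d = K^(24/3) = 0.053.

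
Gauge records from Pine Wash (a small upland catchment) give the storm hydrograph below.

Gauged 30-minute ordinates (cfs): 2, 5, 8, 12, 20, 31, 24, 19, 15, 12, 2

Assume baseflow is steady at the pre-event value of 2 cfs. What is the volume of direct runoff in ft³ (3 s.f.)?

V ≈ 2.30 × 10^5 ft³

Direct-runoff ordinates (Q − Q_b): 0.0, 3.0, 6.0, 10.0, 18.0, 29.0, 22.0, 17.0, 13.0, 10.0, 0.0 cfs.
ΣQ_DR = 128.0 cfs.
With Δt = 0.5 h = 1800 s, V = ΣQ_DR · Δt = 128.0 × 1800 = 2.30 × 10^5 ft³.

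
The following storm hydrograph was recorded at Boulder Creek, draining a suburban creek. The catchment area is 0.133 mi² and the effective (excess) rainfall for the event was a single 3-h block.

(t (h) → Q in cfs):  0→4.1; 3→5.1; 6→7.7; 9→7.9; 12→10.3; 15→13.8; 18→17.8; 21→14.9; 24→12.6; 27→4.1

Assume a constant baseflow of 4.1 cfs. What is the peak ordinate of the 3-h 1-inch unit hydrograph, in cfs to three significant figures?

U_p ≈ 6.84 cfs

Direct runoff: 0.0, 1.0, 3.6, 3.8, 6.2, 9.7, 13.7, 10.8, 8.5, 0.0 cfs; ΣQ_DR = 57.30 cfs, peak = 13.7 cfs.
Runoff depth d = ΣQ_DR·Δt / A = 57.30 × 10800 / (0.133 mi²) = 2.003 in.
The 1-inch UH is the DRH scaled by (1 in)/d, so U_p = 13.7 × 1/2.003 = 6.84 cfs.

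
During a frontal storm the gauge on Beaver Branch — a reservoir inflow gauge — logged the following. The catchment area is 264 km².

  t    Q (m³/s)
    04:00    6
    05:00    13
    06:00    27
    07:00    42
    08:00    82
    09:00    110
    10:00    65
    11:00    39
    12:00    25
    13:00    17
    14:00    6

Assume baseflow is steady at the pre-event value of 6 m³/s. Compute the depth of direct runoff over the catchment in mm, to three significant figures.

d ≈ 4.99 mm

Direct runoff: 0.0, 7.0, 21.0, 36.0, 76.0, 104.0, 59.0, 33.0, 19.0, 11.0, 0.0 m³/s; ΣQ_DR = 366.0 m³/s.
V = ΣQ_DR · Δt = 366.0 × 3600 s = 1.318 × 10^6 m³.
Over A = 264 km², depth = V / A = 4.99 mm.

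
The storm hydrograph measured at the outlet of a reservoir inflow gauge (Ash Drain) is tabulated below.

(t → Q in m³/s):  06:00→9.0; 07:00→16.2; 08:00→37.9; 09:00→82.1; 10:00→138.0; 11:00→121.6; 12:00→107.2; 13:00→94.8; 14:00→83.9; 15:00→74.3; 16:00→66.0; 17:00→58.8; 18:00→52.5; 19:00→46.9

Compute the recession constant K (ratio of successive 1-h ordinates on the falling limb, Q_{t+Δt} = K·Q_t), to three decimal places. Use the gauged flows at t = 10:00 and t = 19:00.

Using the recession-limb readings at t = 10:00 and t = 19:00: Q falls from 138.0 to 46.9 m³/s over 9 intervals.
K = (Q₂/Q₁)^(1/9) = (46.9/138.0)^(1/9) = 0.887.

K ≈ 0.887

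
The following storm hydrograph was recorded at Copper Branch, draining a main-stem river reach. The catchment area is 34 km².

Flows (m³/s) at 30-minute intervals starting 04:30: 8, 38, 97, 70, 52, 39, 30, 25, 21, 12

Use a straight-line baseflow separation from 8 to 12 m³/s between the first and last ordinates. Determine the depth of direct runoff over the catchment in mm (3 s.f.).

Direct runoff: 0.00, 29.56, 88.11, 60.67, 42.22, 28.78, 19.33, 13.89, 9.44, 0.00 m³/s; ΣQ_DR = 292.0 m³/s.
V = ΣQ_DR · Δt = 292.0 × 1800 s = 5.256 × 10^5 m³.
Over A = 34 km², depth = V / A = 15.5 mm.

d ≈ 15.5 mm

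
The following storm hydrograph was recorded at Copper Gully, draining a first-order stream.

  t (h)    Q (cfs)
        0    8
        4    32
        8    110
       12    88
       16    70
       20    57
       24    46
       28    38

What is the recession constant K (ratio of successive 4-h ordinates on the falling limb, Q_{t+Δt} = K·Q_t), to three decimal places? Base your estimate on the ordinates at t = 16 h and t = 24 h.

Using the recession-limb readings at t = 16 h and t = 24 h: Q falls from 70 to 46 cfs over 2 intervals.
K = (Q₂/Q₁)^(1/2) = (46/70)^(1/2) = 0.811.

K ≈ 0.811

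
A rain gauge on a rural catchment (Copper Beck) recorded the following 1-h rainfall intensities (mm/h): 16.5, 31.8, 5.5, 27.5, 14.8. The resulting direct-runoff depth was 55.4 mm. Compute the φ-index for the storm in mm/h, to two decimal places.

φ ≈ 8.80 mm/h

Only the 4 blocks with intensity above φ contribute runoff: 16.5, 31.8, 27.5, 14.8 mm/h.
Σ(I−φ)·Δt = d  ⇒  (16.5+31.8+27.5+14.8 − 4φ)·1 = 55.4
φ = (90.60 − 55.4/1) / 4 = 8.80 mm/h.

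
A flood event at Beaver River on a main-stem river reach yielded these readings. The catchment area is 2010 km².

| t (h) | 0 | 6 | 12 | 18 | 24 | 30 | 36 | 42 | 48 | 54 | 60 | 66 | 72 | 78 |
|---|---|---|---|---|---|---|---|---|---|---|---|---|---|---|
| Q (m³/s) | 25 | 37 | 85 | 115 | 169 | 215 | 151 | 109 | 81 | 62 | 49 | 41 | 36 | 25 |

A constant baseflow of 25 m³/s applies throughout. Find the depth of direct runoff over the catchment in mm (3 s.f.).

Direct runoff: 0.0, 12.0, 60.0, 90.0, 144.0, 190.0, 126.0, 84.0, 56.0, 37.0, 24.0, 16.0, 11.0, 0.0 m³/s; ΣQ_DR = 850.0 m³/s.
V = ΣQ_DR · Δt = 850.0 × 21600 s = 1.836 × 10^7 m³.
Over A = 2010 km², depth = V / A = 9.13 mm.

d ≈ 9.13 mm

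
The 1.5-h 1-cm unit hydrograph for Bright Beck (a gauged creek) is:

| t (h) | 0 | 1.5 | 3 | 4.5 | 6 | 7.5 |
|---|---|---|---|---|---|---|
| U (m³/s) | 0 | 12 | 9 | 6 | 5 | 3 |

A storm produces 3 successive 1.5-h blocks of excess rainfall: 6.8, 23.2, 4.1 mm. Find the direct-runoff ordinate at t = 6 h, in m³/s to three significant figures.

By discrete convolution, Q_j = Σ (P_i / 10 mm) · U_{j−i}.
At t = 6 h (j=4): Q = (6.8/10)·5 + (23.2/10)·6 + (4.1/10)·9 = 21.0 m³/s.

Q ≈ 21.0 m³/s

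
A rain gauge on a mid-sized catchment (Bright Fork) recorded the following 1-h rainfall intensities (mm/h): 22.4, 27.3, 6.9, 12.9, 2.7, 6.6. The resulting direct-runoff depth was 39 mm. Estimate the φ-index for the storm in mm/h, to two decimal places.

φ ≈ 7.87 mm/h

Only the 3 blocks with intensity above φ contribute runoff: 22.4, 27.3, 12.9 mm/h.
Σ(I−φ)·Δt = d  ⇒  (22.4+27.3+12.9 − 3φ)·1 = 39
φ = (62.60 − 39/1) / 3 = 7.87 mm/h.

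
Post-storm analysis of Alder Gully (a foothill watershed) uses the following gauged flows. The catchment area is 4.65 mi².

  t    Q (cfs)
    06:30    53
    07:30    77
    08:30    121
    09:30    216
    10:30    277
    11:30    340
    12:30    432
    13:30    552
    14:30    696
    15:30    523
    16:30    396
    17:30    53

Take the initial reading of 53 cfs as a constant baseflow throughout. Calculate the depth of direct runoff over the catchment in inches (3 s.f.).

d ≈ 1.03 in

Direct runoff: 0.0, 24.0, 68.0, 163.0, 224.0, 287.0, 379.0, 499.0, 643.0, 470.0, 343.0, 0.0 cfs; ΣQ_DR = 3100 cfs.
V = ΣQ_DR · Δt = 3100 × 3600 s = 1.116 × 10^7 ft³.
Over A = 4.65 mi², depth = V / A = 1.03 in.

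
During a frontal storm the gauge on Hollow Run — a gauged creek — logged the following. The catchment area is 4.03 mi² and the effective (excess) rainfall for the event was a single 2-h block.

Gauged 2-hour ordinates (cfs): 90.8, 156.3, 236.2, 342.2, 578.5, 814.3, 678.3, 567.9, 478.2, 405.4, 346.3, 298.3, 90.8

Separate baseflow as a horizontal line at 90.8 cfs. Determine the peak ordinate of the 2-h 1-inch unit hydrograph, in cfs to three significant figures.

U_p ≈ 241 cfs

Direct runoff: 0.0, 65.5, 145.4, 251.4, 487.7, 723.5, 587.5, 477.1, 387.4, 314.6, 255.5, 207.5, 0.0 cfs; ΣQ_DR = 3903 cfs, peak = 723.5 cfs.
Runoff depth d = ΣQ_DR·Δt / A = 3903 × 7200 / (4.03 mi²) = 3.002 in.
The 1-inch UH is the DRH scaled by (1 in)/d, so U_p = 723.5 × 1/3.002 = 241 cfs.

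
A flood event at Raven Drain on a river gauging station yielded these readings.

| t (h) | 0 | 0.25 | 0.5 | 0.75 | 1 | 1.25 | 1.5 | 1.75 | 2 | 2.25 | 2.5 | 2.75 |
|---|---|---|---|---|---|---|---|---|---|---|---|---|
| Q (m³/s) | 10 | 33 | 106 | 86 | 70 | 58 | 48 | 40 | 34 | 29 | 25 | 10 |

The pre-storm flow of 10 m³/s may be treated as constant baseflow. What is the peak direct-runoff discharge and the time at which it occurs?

Subtracting baseflow gives direct-runoff ordinates: 0.0, 23.0, 96.0, 76.0, 60.0, 48.0, 38.0, 30.0, 24.0, 19.0, 15.0, 0.0 m³/s.
The maximum is 96.0 m³/s, occurring at the reading for t = 0.5 h.

Q_p = 96.0 m³/s at t = 0.5 h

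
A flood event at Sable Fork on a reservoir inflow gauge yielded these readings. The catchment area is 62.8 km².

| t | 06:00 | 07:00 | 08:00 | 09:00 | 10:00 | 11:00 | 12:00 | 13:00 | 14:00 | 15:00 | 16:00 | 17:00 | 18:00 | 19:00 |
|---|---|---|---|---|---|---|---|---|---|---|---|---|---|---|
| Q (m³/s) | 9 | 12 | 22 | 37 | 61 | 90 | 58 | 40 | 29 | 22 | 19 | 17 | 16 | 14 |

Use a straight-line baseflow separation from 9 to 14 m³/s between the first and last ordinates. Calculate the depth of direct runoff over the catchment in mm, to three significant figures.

d ≈ 16.3 mm

Direct runoff: 0.00, 2.62, 12.23, 26.85, 50.46, 79.08, 46.69, 28.31, 16.92, 9.54, 6.15, 3.77, 2.38, 0.00 m³/s; ΣQ_DR = 285.0 m³/s.
V = ΣQ_DR · Δt = 285.0 × 3600 s = 1.026 × 10^6 m³.
Over A = 62.8 km², depth = V / A = 16.3 mm.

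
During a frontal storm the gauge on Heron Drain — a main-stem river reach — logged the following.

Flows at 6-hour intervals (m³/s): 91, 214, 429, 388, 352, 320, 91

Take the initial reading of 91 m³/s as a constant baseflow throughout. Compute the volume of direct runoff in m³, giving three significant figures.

V ≈ 2.70 × 10^7 m³

Direct-runoff ordinates (Q − Q_b): 0.0, 123.0, 338.0, 297.0, 261.0, 229.0, 0.0 m³/s.
ΣQ_DR = 1248 m³/s.
With Δt = 6 h = 21600 s, V = ΣQ_DR · Δt = 1248 × 21600 = 2.70 × 10^7 m³.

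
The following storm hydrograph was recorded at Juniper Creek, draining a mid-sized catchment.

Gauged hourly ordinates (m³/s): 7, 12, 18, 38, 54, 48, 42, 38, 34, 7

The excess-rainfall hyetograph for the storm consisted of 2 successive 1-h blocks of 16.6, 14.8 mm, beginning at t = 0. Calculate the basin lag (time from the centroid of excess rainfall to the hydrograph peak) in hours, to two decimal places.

Centroid of excess rainfall: t_c = Σ P_i·t̄_i / ΣP_i = 0.9713 h (block centres at 0.5, 1.5 h).
Hydrograph peak occurs at t = 4 h, so basin lag t_L = 4 − 0.9713 = 3.03 h.

t_L ≈ 3.03 h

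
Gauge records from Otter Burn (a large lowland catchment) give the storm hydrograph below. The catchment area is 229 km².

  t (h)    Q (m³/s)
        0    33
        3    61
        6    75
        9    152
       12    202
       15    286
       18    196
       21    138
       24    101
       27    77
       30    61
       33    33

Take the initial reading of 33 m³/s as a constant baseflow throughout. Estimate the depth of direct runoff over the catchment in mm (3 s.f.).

d ≈ 48.1 mm

Direct runoff: 0.0, 28.0, 42.0, 119.0, 169.0, 253.0, 163.0, 105.0, 68.0, 44.0, 28.0, 0.0 m³/s; ΣQ_DR = 1019 m³/s.
V = ΣQ_DR · Δt = 1019 × 10800 s = 1.101 × 10^7 m³.
Over A = 229 km², depth = V / A = 48.1 mm.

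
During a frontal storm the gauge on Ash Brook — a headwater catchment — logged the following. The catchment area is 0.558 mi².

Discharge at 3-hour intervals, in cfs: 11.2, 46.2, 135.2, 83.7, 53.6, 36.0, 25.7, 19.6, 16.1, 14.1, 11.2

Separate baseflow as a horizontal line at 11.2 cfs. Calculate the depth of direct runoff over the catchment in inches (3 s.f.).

Direct runoff: 0.0, 35.0, 124.0, 72.5, 42.4, 24.8, 14.5, 8.4, 4.9, 2.9, 0.0 cfs; ΣQ_DR = 329.4 cfs.
V = ΣQ_DR · Δt = 329.4 × 10800 s = 3.558 × 10^6 ft³.
Over A = 0.558 mi², depth = V / A = 2.74 in.

d ≈ 2.74 in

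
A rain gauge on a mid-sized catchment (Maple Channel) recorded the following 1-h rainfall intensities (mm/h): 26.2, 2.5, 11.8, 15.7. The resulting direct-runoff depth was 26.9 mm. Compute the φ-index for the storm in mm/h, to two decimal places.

Only the 3 blocks with intensity above φ contribute runoff: 26.2, 11.8, 15.7 mm/h.
Σ(I−φ)·Δt = d  ⇒  (26.2+11.8+15.7 − 3φ)·1 = 26.9
φ = (53.70 − 26.9/1) / 3 = 8.93 mm/h.

φ ≈ 8.93 mm/h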